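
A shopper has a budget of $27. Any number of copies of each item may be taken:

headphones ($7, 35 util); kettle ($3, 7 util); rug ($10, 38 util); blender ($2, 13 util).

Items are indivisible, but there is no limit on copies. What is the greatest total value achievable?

169 util

Best value-per-unit is blender at 13/2, and filling with it alone uses cost 13×2=26. No mix of the others beats 13×13 = 169.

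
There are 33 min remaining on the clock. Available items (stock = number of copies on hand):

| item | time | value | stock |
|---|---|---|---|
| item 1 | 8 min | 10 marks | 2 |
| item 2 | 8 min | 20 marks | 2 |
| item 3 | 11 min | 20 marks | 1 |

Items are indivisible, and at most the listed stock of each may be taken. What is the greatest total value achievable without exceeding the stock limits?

Top feasible selections:
- 2×item 2 + 1×item 3: time 27, value 60
- 2×item 1 + 2×item 2: time 32, value 60
- 1×item 1 + 2×item 2: time 24, value 50
Best: 60 marks.

60 marks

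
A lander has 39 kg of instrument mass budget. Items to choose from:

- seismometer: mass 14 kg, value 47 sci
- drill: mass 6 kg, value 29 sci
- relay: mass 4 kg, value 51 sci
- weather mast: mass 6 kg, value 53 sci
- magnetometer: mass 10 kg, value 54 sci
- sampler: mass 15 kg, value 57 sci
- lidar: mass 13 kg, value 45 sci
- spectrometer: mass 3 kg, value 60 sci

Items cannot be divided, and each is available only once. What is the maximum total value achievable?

275 sci

Check high-value combinations within 39 kg:
- relay+weather mast+magnetometer+sampler+spectrometer: mass 4+6+10+15+3=38, value 51+53+54+57+60=275
- seismometer+relay+weather mast+magnetometer+spectrometer: mass 14+4+6+10+3=37, value 47+51+53+54+60=265
- relay+weather mast+magnetometer+lidar+spectrometer: mass 4+6+10+13+3=36, value 51+53+54+45+60=263
Best: 275 sci.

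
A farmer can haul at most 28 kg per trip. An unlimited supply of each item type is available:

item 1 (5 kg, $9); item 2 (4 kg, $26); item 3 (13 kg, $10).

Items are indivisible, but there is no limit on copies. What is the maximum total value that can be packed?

$182

Best value-per-unit is item 2 at 26/4, and filling with it alone uses weight 7×4=28. No mix of the others beats 7×26 = 182.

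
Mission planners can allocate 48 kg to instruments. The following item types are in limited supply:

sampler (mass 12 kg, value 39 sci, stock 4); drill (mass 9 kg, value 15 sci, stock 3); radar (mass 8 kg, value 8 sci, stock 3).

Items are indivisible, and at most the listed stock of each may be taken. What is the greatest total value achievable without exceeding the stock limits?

Top feasible selections:
- 4×sampler: mass 48, value 156
- 3×sampler + 1×drill: mass 45, value 132
- 3×sampler + 1×radar: mass 44, value 125
Best: 156 sci.

156 sci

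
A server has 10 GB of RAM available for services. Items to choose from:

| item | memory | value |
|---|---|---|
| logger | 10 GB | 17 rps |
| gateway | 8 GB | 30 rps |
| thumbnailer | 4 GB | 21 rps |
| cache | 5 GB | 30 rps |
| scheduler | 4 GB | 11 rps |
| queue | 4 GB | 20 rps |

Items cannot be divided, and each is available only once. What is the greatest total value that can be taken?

Check high-value combinations within 10 GB:
- thumbnailer+cache: memory 4+5=9, value 21+30=51
- cache+queue: memory 5+4=9, value 30+20=50
- thumbnailer+queue: memory 4+4=8, value 21+20=41
Best: 51 rps.

51 rps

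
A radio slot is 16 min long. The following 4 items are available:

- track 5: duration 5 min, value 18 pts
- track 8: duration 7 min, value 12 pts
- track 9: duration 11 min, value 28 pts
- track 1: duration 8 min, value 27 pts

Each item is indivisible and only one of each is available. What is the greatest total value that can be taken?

Check high-value combinations within 16 min:
- track 5+track 9: duration 5+11=16, value 18+28=46
- track 5+track 1: duration 5+8=13, value 18+27=45
- track 8+track 1: duration 7+8=15, value 12+27=39
- track 5+track 8: duration 5+7=12, value 18+12=30
- track 9: duration 11, value 28
Best: 46 pts.

46 pts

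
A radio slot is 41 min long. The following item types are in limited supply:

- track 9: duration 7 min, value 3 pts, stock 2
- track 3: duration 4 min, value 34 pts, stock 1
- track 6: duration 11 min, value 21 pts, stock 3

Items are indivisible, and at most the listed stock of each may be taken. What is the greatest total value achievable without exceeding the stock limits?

Top feasible selections:
- 1×track 3 + 3×track 6: duration 37, value 97
- 2×track 9 + 1×track 3 + 2×track 6: duration 40, value 82
Best: 97 pts.

97 pts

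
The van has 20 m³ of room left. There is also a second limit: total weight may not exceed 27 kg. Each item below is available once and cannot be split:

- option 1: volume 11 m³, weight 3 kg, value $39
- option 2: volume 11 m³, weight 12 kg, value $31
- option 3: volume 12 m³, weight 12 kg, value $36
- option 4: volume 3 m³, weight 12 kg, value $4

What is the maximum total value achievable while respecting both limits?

$43

Feasible sets respecting both limits:
- option 1+option 4: volume 14, weight 15, value 43
- option 3+option 4: volume 15, weight 24, value 40
- option 1: volume 11, weight 3, value 39
Best: $43.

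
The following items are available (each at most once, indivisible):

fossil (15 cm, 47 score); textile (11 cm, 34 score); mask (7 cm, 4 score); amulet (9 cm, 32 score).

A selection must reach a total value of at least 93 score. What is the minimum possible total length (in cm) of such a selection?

Subsets with value ≥ 93, sorted by total length:
- fossil+textile+amulet: length 35, value 113
- fossil+textile+mask+amulet: length 42, value 117
Minimum length: 35 cm.

35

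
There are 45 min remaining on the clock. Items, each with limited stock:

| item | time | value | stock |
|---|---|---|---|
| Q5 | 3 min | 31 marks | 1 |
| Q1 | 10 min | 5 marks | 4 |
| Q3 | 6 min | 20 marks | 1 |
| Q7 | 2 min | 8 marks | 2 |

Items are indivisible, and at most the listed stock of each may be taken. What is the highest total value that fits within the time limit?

82 marks

Top feasible selections:
- 1×Q5 + 3×Q1 + 1×Q3 + 2×Q7: time 43, value 82
- 1×Q5 + 2×Q1 + 1×Q3 + 2×Q7: time 33, value 77
Best: 82 marks.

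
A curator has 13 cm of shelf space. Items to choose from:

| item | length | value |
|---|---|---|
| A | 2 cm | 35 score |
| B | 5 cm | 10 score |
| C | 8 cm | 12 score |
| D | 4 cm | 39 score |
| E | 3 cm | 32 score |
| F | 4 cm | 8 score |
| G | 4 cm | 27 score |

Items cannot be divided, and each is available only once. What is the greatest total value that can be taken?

This is a 0/1 knapsack; check combinations near the capacity.
- A+D+E+G: length 2+4+3+4=13, value 35+39+32+27=133
- A+D+E+F: length 2+4+3+4=13, value 35+39+32+8=114
- A+D+E: length 2+4+3=9, value 35+39+32=106
Best: 133 score.

133 score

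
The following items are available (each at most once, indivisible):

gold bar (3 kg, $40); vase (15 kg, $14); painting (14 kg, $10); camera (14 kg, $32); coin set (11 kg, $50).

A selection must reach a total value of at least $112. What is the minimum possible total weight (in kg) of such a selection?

28

Subsets with value ≥ 112, sorted by total weight:
- gold bar+camera+coin set: weight 28, value 122
- gold bar+painting+camera+coin set: weight 42, value 132
Minimum weight: 28 kg.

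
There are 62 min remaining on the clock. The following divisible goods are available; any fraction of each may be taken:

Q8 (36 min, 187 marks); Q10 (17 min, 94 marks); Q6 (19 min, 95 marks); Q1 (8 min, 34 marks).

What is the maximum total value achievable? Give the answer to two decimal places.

326.00

Take in order of value per unit:
- Q10 (94/17 per unit): all 17 → value 94, running total 94.00
- Q8 (187/36 per unit): all 36 → value 187, running total 281.00
- Q6 (95/19 per unit): 9 of 19 → value 9×95/19 = 45.0000, running total 326.00
Total 326.00.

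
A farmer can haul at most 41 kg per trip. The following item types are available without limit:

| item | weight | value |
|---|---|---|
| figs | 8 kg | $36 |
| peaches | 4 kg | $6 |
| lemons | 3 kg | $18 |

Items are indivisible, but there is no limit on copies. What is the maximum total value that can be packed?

Best value-per-unit is lemons at 18/3; filling with it alone gives 13×18 = 234.
Optimal mix: 1×figs + 11×lemons → weight 41, value 234.

$234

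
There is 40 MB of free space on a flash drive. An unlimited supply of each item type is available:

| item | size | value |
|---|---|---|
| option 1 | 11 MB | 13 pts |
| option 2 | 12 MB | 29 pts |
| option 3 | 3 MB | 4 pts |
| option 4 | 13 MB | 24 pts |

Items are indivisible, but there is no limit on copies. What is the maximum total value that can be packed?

91 pts

Best value-per-unit is option 2 at 29/12; filling with it alone gives 3×29 = 87.
Optimal mix: 3×option 2 + 1×option 3 → size 39, value 91.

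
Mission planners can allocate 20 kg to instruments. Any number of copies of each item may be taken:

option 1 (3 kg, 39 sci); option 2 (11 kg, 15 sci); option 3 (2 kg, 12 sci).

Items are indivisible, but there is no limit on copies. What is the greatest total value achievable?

Best value-per-unit is option 1 at 39/3; filling with it alone gives 6×39 = 234.
Optimal mix: 6×option 1 + 1×option 3 → mass 20, value 246.

246 sci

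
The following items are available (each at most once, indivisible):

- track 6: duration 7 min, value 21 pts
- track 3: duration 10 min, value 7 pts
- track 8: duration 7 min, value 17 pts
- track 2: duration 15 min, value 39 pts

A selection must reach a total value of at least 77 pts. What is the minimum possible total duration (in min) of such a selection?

Subsets with value ≥ 77, sorted by total duration:
- track 6+track 8+track 2: duration 29, value 77
- track 6+track 3+track 8+track 2: duration 39, value 84
Minimum duration: 29 min.

29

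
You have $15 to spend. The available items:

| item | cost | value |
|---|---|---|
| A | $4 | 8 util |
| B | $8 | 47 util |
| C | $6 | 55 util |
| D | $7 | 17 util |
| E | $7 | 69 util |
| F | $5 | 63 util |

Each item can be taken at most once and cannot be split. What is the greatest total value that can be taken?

Check high-value combinations within $15:
- E+F: cost 7+5=12, value 69+63=132
- A+C+F: cost 4+6+5=15, value 8+55+63=126
- C+E: cost 6+7=13, value 55+69=124
Best: 132 util.

132 util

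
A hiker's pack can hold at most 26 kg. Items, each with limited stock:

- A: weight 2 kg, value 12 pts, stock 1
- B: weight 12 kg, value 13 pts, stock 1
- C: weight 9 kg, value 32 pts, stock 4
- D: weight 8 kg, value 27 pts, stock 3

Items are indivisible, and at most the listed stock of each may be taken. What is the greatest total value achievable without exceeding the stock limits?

93 pts

Best selections within weight 26 and stock limits:
- 1×A + 3×D: weight 26, value 93
- 2×C + 1×D: weight 26, value 91
- 1×C + 2×D: weight 25, value 86
Best: 93 pts.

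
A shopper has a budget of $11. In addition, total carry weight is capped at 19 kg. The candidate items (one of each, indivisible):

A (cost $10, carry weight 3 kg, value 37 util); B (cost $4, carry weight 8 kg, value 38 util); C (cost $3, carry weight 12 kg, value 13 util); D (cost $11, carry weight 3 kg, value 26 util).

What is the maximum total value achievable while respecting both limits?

Feasible sets respecting both limits:
- B: cost 4, carry weight 8, value 38
- A: cost 10, carry weight 3, value 37
- D: cost 11, carry weight 3, value 26
Best: 38 util.

38 util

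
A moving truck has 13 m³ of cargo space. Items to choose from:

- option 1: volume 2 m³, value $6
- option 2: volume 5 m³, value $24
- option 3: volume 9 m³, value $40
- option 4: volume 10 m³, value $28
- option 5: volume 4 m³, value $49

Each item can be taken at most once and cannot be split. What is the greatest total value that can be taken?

Check high-value combinations within 13 m³:
- option 3+option 5: volume 9+4=13, value 40+49=89
- option 1+option 2+option 5: volume 2+5+4=11, value 6+24+49=79
- option 2+option 5: volume 5+4=9, value 24+49=73
Best: $89.

$89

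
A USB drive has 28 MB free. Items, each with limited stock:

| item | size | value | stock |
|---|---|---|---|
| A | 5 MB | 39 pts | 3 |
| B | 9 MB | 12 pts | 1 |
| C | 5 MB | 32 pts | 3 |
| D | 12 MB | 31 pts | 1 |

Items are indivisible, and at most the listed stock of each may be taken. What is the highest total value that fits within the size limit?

Best selections within size 28 and stock limits:
- 3×A + 2×C: size 25, value 181
- 2×A + 3×C: size 25, value 174
Best: 181 pts.

181 pts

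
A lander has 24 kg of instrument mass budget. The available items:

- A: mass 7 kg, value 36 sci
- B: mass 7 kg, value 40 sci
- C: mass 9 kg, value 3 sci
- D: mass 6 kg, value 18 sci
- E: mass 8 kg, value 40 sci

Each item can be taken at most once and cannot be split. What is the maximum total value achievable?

116 sci

Check high-value combinations within 24 kg:
- A+B+E: mass 7+7+8=22, value 36+40+40=116
- B+D+E: mass 7+6+8=21, value 40+18+40=98
- A+B+D: mass 7+7+6=20, value 36+40+18=94
- A+D+E: mass 7+6+8=21, value 36+18+40=94
- B+C+E: mass 7+9+8=24, value 40+3+40=83
Best: 116 sci.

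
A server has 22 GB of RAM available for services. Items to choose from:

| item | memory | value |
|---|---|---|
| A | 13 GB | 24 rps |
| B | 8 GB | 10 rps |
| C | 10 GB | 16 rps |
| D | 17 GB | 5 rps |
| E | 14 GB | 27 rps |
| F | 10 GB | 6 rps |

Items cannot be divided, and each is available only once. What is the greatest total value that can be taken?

Check high-value combinations within 22 GB:
- B+E: memory 8+14=22, value 10+27=37
- A+B: memory 13+8=21, value 24+10=34
- E: memory 14, value 27
Best: 37 rps.

37 rps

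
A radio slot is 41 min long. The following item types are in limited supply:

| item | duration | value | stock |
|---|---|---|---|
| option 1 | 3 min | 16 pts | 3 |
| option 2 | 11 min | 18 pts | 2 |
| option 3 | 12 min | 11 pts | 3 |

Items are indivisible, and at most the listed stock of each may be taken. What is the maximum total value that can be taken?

Top feasible selections:
- 3×option 1 + 2×option 2: duration 31, value 84
- 2×option 1 + 2×option 2 + 1×option 3: duration 40, value 79
- 3×option 1 + 1×option 2 + 1×option 3: duration 32, value 77
- 2×option 1 + 1×option 2 + 2×option 3: duration 41, value 72
Best: 84 pts.

84 pts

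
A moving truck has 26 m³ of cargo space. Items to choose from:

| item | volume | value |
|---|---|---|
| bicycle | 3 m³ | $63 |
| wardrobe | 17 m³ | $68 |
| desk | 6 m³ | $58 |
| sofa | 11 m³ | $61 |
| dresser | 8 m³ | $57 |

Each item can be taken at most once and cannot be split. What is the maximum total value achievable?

$189

Check high-value combinations within 26 m³:
- bicycle+wardrobe+desk: volume 3+17+6=26, value 63+68+58=189
- bicycle+desk+sofa: volume 3+6+11=20, value 63+58+61=182
- bicycle+sofa+dresser: volume 3+11+8=22, value 63+61+57=181
- bicycle+desk+dresser: volume 3+6+8=17, value 63+58+57=178
- desk+sofa+dresser: volume 6+11+8=25, value 58+61+57=176
Best: $189.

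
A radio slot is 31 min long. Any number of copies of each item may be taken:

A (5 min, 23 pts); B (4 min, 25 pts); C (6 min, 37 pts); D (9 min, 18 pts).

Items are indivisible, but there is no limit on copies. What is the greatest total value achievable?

187 pts

Best value-per-unit is B at 25/4; filling with it alone gives 7×25 = 175.
Optimal mix: 6×B + 1×C → duration 30, value 187.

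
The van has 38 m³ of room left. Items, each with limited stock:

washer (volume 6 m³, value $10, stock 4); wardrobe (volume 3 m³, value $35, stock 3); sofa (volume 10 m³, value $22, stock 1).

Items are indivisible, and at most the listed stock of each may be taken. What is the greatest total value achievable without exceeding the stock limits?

Best selections within volume 38 and stock limits:
- 3×washer + 3×wardrobe + 1×sofa: volume 37, value 157
- 2×washer + 3×wardrobe + 1×sofa: volume 31, value 147
Best: $157.

$157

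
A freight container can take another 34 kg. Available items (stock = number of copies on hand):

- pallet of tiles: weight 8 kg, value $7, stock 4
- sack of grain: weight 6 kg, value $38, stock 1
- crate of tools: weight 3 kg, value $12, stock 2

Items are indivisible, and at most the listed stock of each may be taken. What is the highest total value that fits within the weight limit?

$76

Best selections within weight 34 and stock limits:
- 2×pallet of tiles + 1×sack of grain + 2×crate of tools: weight 28, value 76
- 3×pallet of tiles + 1×sack of grain + 1×crate of tools: weight 33, value 71
- 1×pallet of tiles + 1×sack of grain + 2×crate of tools: weight 20, value 69
Best: $76.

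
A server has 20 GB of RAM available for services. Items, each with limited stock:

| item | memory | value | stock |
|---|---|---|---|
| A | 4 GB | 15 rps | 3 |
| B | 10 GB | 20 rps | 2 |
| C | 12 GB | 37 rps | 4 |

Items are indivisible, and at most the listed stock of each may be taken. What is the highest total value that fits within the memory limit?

67 rps

Top feasible selections:
- 2×A + 1×C: memory 20, value 67
- 1×A + 1×C: memory 16, value 52
- 2×A + 1×B: memory 18, value 50
Best: 67 rps.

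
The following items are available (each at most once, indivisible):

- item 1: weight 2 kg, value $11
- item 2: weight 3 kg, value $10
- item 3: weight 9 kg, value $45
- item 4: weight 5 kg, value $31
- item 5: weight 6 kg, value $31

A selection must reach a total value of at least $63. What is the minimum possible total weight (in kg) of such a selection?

Subsets with value ≥ 63, sorted by total weight:
- item 1+item 4+item 5: weight 13, value 73
- item 3+item 4: weight 14, value 76
Minimum weight: 13 kg.

13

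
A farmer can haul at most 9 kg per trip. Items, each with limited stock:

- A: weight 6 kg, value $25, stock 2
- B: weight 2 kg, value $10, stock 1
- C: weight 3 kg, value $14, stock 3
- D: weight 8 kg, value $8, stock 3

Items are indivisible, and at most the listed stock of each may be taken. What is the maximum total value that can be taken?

$42

Top feasible selections:
- 3×C: weight 9, value 42
- 1×A + 1×C: weight 9, value 39
- 1×B + 2×C: weight 8, value 38
Best: $42.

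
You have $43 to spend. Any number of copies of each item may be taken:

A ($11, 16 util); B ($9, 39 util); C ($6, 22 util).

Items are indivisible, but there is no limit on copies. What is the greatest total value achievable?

178 util

Best value-per-unit is B at 39/9; filling with it alone gives 4×39 = 156.
Optimal mix: 4×B + 1×C → cost 42, value 178.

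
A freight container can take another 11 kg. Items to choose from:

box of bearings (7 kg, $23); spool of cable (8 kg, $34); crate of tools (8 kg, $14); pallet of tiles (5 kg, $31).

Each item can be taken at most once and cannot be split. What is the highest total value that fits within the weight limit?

$34

Check high-value combinations within 11 kg:
- spool of cable: weight 8, value 34
- pallet of tiles: weight 5, value 31
- box of bearings: weight 7, value 23
- crate of tools: weight 8, value 14
Best: $34.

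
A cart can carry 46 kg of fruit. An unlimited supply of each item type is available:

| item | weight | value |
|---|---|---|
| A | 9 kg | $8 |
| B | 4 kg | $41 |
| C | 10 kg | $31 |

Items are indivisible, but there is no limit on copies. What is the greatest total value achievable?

$451

Best value-per-unit is B at 41/4, and filling with it alone uses weight 11×4=44. No mix of the others beats 11×41 = 451.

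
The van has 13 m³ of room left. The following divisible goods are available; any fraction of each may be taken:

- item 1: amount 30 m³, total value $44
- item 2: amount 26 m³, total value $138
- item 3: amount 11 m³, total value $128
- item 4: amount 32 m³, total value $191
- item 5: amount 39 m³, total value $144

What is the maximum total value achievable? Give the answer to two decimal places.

139.94

Take in order of value per unit:
- item 3 (128/11 per unit): all 11 → value 128, running total 128.00
- item 4 (191/32 per unit): 2 of 32 → value 2×191/32 = 11.9375, running total 139.94
Total 139.94.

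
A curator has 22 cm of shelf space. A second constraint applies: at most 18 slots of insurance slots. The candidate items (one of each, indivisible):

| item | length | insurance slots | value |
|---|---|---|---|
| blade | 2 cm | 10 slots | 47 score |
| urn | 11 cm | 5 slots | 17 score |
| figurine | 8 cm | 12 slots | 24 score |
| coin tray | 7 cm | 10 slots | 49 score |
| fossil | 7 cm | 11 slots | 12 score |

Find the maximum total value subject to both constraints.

66 score

Feasible sets respecting both limits:
- urn+coin tray: length 18, insurance slots 15, value 66
- blade+urn: length 13, insurance slots 15, value 64
- coin tray: length 7, insurance slots 10, value 49
Best: 66 score.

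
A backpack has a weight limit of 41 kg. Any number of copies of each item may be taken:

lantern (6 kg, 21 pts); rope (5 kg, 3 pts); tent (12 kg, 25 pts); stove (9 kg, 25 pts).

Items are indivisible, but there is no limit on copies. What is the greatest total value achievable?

Best value-per-unit is lantern at 21/6; filling with it alone gives 6×21 = 126.
Optimal mix: 5×lantern + 1×stove → weight 39, value 130.

130 pts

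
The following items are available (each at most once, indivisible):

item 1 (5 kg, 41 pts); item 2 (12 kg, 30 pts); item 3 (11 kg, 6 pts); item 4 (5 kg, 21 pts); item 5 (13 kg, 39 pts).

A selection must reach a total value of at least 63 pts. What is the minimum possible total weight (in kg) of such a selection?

17

Subsets with value ≥ 63, sorted by total weight:
- item 1+item 2: weight 17, value 71
- item 1+item 5: weight 18, value 80
Minimum weight: 17 kg.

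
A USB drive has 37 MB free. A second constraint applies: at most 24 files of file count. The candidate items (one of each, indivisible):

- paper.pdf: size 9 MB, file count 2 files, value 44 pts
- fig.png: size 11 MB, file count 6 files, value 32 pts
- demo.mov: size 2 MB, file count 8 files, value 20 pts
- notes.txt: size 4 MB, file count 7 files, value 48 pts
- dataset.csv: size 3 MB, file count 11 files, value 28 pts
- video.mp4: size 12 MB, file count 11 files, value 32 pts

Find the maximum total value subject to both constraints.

144 pts

Feasible sets respecting both limits:
- paper.pdf+fig.png+demo.mov+notes.txt: size 26, file count 23, value 144
- paper.pdf+fig.png+notes.txt: size 24, file count 15, value 124
- paper.pdf+notes.txt+video.mp4: size 25, file count 20, value 124
Best: 144 pts.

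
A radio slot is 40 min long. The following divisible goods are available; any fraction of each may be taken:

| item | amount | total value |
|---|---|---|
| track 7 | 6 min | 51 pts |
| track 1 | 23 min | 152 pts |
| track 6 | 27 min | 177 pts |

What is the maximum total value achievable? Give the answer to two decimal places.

275.11

Take in order of value per unit:
- track 7 (51/6 per unit): all 6 → value 51, running total 51.00
- track 1 (152/23 per unit): all 23 → value 152, running total 203.00
- track 6 (177/27 per unit): 11 of 27 → value 11×177/27 = 72.1111, running total 275.11
Total 275.11.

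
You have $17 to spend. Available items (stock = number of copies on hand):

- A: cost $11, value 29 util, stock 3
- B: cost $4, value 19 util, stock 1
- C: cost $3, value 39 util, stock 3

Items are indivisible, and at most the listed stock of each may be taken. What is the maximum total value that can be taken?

136 util

Top feasible selections:
- 1×B + 3×C: cost 13, value 136
- 3×C: cost 9, value 117
Best: 136 util.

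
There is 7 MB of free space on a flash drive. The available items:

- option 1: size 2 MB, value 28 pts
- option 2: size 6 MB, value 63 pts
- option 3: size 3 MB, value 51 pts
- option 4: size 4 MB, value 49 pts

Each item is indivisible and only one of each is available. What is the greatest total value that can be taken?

100 pts

This is a 0/1 knapsack; check combinations near the capacity.
- option 3+option 4: size 3+4=7, value 51+49=100
- option 1+option 3: size 2+3=5, value 28+51=79
- option 1+option 4: size 2+4=6, value 28+49=77
- option 2: size 6, value 63
- option 3: size 3, value 51
Best: 100 pts.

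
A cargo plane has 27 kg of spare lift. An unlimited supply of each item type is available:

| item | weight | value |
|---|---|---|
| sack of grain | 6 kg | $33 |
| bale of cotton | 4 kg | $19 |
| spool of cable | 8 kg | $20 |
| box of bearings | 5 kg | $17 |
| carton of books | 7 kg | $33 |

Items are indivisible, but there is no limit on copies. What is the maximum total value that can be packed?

$137

Best value-per-unit is sack of grain at 33/6; filling with it alone gives 4×33 = 132.
Optimal mix: 3×sack of grain + 2×bale of cotton → weight 26, value 137.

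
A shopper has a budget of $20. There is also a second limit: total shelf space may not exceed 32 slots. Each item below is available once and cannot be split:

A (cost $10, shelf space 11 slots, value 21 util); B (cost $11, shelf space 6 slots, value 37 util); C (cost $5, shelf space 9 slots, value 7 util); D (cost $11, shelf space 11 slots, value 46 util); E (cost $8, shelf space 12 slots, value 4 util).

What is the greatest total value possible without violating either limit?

Feasible sets respecting both limits:
- C+D: cost 16, shelf space 20, value 53
- D+E: cost 19, shelf space 23, value 50
- D: cost 11, shelf space 11, value 46
Best: 53 util.

53 util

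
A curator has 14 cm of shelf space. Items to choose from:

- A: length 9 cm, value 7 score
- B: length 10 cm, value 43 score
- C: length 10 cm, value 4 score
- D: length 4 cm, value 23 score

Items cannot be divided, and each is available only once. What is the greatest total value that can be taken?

Check high-value combinations within 14 cm:
- B+D: length 10+4=14, value 43+23=66
- B: length 10, value 43
- A+D: length 9+4=13, value 7+23=30
Best: 66 score.

66 score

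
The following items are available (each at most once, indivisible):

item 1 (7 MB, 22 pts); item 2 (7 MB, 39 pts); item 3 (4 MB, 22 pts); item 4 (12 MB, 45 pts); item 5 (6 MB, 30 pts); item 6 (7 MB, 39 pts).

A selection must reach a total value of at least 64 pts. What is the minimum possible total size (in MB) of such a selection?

13

Subsets with value ≥ 64, sorted by total size:
- item 2+item 5: size 13, value 69
- item 5+item 6: size 13, value 69
Minimum size: 13 MB.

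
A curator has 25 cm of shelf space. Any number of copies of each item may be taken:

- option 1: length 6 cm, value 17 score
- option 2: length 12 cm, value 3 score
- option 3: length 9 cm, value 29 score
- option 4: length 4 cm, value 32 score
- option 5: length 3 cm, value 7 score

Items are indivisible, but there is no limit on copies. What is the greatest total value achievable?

192 score

Best value-per-unit is option 4 at 32/4, and filling with it alone uses length 6×4=24. No mix of the others beats 6×32 = 192.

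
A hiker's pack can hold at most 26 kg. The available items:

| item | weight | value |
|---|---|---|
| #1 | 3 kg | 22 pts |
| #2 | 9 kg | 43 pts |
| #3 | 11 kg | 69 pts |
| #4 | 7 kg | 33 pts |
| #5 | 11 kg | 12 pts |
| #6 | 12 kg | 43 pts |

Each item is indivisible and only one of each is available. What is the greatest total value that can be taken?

134 pts

Check high-value combinations within 26 kg:
- #1+#2+#3: weight 3+9+11=23, value 22+43+69=134
- #1+#3+#6: weight 3+11+12=26, value 22+69+43=134
- #1+#3+#4: weight 3+11+7=21, value 22+69+33=124
- #2+#3: weight 9+11=20, value 43+69=112
- #3+#6: weight 11+12=23, value 69+43=112
Best: 134 pts.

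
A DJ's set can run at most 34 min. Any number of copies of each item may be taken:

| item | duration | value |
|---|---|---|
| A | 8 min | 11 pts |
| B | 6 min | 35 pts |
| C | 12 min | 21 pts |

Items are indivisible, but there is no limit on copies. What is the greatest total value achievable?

175 pts

Best value-per-unit is B at 35/6, and filling with it alone uses duration 5×6=30. No mix of the others beats 5×35 = 175.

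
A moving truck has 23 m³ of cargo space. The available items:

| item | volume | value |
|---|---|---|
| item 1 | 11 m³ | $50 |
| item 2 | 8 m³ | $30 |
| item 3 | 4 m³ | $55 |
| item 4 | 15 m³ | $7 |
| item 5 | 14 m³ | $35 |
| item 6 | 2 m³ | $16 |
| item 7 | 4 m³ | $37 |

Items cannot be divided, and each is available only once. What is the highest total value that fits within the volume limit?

Check high-value combinations within 23 m³:
- item 1+item 3+item 6+item 7: volume 11+4+2+4=21, value 50+55+16+37=158
- item 1+item 3+item 7: volume 11+4+4=19, value 50+55+37=142
- item 2+item 3+item 6+item 7: volume 8+4+2+4=18, value 30+55+16+37=138
- item 1+item 2+item 3: volume 11+8+4=23, value 50+30+55=135
- item 3+item 5+item 7: volume 4+14+4=22, value 55+35+37=127
Best: $158.

$158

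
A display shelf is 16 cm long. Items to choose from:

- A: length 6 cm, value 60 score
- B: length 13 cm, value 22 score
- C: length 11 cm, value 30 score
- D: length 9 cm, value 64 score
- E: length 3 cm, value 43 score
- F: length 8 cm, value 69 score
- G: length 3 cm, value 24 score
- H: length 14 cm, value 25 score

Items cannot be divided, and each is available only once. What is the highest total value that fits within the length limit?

136 score

Check high-value combinations within 16 cm:
- E+F+G: length 3+8+3=14, value 43+69+24=136
- D+E+G: length 9+3+3=15, value 64+43+24=131
- A+F: length 6+8=14, value 60+69=129
- A+E+G: length 6+3+3=12, value 60+43+24=127
- A+D: length 6+9=15, value 60+64=124
Best: 136 score.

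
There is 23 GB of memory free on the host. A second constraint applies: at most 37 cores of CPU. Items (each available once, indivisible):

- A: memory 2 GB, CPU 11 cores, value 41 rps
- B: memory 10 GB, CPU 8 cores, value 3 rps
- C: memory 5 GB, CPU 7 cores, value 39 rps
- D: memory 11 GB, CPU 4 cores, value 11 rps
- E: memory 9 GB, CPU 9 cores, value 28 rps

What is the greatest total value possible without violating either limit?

Feasible sets respecting both limits:
- A+C+E: memory 16, CPU 27, value 108
- A+C+D: memory 18, CPU 22, value 91
- A+B+C: memory 17, CPU 26, value 83
Best: 108 rps.

108 rps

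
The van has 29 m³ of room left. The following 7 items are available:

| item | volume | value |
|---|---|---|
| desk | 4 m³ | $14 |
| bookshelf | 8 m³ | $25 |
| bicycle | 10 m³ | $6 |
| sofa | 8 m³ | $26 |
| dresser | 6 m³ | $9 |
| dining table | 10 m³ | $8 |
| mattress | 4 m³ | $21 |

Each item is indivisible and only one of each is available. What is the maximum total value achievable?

$86

This is a 0/1 knapsack; check combinations near the capacity.
- desk+bookshelf+sofa+mattress: volume 4+8+8+4=24, value 14+25+26+21=86
- bookshelf+sofa+dresser+mattress: volume 8+8+6+4=26, value 25+26+9+21=81
- desk+bookshelf+sofa+dresser: volume 4+8+8+6=26, value 14+25+26+9=74
Best: $86.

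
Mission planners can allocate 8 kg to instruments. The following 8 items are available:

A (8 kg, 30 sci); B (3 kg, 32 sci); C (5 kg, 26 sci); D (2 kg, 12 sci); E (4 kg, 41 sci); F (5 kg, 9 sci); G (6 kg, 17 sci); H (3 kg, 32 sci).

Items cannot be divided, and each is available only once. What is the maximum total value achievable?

This is a 0/1 knapsack; check combinations near the capacity.
- B+D+H: mass 3+2+3=8, value 32+12+32=76
- B+E: mass 3+4=7, value 32+41=73
- E+H: mass 4+3=7, value 41+32=73
Best: 76 sci.

76 sci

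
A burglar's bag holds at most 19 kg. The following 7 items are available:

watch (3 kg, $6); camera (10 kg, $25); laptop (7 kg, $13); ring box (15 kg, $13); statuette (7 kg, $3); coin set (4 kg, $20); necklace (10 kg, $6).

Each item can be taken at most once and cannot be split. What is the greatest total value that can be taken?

$51

Check high-value combinations within 19 kg:
- watch+camera+coin set: weight 3+10+4=17, value 6+25+20=51
- camera+coin set: weight 10+4=14, value 25+20=45
- watch+laptop+coin set: weight 3+7+4=14, value 6+13+20=39
- camera+laptop: weight 10+7=17, value 25+13=38
Best: $51.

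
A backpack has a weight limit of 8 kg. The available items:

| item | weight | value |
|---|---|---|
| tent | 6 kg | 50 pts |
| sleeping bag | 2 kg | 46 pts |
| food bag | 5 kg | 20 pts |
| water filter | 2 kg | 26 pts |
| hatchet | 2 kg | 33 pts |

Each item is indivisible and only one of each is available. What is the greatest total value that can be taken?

105 pts

This is a 0/1 knapsack; check combinations near the capacity.
- sleeping bag+water filter+hatchet: weight 2+2+2=6, value 46+26+33=105
- tent+sleeping bag: weight 6+2=8, value 50+46=96
- tent+hatchet: weight 6+2=8, value 50+33=83
Best: 105 pts.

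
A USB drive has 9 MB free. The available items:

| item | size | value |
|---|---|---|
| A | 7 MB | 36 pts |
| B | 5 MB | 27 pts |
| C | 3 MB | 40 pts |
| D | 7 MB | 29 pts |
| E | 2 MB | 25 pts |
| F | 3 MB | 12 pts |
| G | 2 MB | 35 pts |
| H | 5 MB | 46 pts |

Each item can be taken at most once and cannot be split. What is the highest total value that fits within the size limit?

106 pts

This is a 0/1 knapsack; check combinations near the capacity.
- E+G+H: size 2+2+5=9, value 25+35+46=106
- C+E+G: size 3+2+2=7, value 40+25+35=100
- C+F+G: size 3+3+2=8, value 40+12+35=87
- B+E+G: size 5+2+2=9, value 27+25+35=87
- C+H: size 3+5=8, value 40+46=86
Best: 106 pts.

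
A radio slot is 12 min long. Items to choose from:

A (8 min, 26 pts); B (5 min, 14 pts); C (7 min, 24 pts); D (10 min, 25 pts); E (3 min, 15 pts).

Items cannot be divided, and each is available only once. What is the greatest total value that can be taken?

This is a 0/1 knapsack; check combinations near the capacity.
- A+E: duration 8+3=11, value 26+15=41
- C+E: duration 7+3=10, value 24+15=39
- B+C: duration 5+7=12, value 14+24=38
- B+E: duration 5+3=8, value 14+15=29
Best: 41 pts.

41 pts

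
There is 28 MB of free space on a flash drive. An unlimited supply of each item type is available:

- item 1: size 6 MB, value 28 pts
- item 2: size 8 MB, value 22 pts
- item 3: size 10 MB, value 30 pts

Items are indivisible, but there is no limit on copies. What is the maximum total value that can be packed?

Best value-per-unit is item 1 at 28/6; filling with it alone gives 4×28 = 112.
Optimal mix: 3×item 1 + 1×item 3 → size 28, value 114.

114 pts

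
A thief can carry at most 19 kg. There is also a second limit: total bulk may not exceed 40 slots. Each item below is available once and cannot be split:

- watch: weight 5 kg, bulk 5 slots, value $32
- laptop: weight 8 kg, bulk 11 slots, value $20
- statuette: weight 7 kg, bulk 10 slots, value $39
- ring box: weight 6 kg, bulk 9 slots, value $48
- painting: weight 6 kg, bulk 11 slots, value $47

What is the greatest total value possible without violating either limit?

$134

Feasible sets respecting both limits:
- statuette+ring box+painting: weight 19, bulk 30, value 134
- watch+ring box+painting: weight 17, bulk 25, value 127
- watch+statuette+ring box: weight 18, bulk 24, value 119
Best: $134.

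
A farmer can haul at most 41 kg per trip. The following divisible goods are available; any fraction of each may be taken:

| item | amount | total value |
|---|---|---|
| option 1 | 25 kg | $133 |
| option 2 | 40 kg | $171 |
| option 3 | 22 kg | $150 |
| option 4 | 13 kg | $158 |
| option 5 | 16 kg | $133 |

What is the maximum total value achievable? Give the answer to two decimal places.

Take in order of value per unit:
- option 4 (158/13 per unit): all 13 → value 158, running total 158.00
- option 5 (133/16 per unit): all 16 → value 133, running total 291.00
- option 3 (150/22 per unit): 12 of 22 → value 12×150/22 = 81.8182, running total 372.82
Total 372.82.

372.82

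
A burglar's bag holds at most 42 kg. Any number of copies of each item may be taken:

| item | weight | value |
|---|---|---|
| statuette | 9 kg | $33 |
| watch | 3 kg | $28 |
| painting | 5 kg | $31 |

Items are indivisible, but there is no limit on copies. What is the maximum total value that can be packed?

Best value-per-unit is watch at 28/3, and filling with it alone uses weight 14×3=42. No mix of the others beats 14×28 = 392.

$392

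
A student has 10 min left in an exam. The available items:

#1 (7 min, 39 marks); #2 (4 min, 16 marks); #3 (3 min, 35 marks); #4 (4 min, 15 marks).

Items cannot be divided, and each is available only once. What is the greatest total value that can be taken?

Check high-value combinations within 10 min:
- #1+#3: time 7+3=10, value 39+35=74
- #2+#3: time 4+3=7, value 16+35=51
- #3+#4: time 3+4=7, value 35+15=50
- #1: time 7, value 39
Best: 74 marks.

74 marks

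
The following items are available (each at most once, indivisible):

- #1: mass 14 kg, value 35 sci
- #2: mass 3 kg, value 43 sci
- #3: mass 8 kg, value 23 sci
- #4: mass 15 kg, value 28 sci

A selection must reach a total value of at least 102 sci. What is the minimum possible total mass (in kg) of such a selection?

32

Subsets with value ≥ 102, sorted by total mass:
- #1+#2+#4: mass 32, value 106
- #1+#2+#3+#4: mass 40, value 129
Minimum mass: 32 kg.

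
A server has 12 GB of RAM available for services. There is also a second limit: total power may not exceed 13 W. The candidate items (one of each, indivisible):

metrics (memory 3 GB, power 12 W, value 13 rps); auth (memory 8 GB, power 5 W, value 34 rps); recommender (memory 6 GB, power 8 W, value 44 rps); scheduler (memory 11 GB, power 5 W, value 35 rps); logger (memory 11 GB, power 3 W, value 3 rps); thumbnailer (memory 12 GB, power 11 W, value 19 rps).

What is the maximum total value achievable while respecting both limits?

Feasible sets respecting both limits:
- recommender: memory 6, power 8, value 44
- scheduler: memory 11, power 5, value 35
- auth: memory 8, power 5, value 34
- thumbnailer: memory 12, power 11, value 19
Best: 44 rps.

44 rps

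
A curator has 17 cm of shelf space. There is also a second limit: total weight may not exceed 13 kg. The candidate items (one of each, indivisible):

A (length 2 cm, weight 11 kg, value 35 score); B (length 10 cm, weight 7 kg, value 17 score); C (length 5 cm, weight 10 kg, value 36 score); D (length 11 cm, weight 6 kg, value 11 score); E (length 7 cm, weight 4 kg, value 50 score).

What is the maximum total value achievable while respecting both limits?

Feasible sets respecting both limits:
- B+E: length 17, weight 11, value 67
- E: length 7, weight 4, value 50
- C: length 5, weight 10, value 36
Best: 67 score.

67 score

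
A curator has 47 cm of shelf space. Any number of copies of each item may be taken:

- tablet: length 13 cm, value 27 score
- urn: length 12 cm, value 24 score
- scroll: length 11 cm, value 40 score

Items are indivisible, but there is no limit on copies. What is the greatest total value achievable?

160 score

Best value-per-unit is scroll at 40/11, and filling with it alone uses length 4×11=44. No mix of the others beats 4×40 = 160.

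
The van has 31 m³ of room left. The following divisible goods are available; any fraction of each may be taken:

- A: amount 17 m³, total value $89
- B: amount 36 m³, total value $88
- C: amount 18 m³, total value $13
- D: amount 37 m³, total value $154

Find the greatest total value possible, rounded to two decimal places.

Take in order of value per unit:
- A (89/17 per unit): all 17 → value 89, running total 89.00
- D (154/37 per unit): 14 of 37 → value 14×154/37 = 58.2703, running total 147.27
Total 147.27.

147.27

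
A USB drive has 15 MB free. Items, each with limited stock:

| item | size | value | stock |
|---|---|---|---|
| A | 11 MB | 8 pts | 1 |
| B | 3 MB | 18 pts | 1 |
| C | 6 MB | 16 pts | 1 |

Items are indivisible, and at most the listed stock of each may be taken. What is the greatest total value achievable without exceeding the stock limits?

34 pts

Top feasible selections:
- 1×B + 1×C: size 9, value 34
- 1×A + 1×B: size 14, value 26
Best: 34 pts.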